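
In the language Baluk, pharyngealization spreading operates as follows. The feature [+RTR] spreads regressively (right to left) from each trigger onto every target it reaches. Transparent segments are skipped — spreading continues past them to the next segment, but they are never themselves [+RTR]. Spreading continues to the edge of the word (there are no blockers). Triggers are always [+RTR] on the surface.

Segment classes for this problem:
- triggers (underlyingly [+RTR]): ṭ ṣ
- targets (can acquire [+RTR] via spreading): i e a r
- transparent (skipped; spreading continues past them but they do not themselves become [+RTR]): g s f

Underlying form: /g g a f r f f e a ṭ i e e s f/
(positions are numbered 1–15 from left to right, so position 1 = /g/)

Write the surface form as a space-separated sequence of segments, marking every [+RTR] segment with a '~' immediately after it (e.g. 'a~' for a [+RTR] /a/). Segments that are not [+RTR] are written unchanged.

From /ṭ/ at 10 leftward: 9 /a/ → [+RTR]; 8 /e/ → [+RTR]; 7 /f/ transparent; 6 /f/ transparent; 5 /r/ → [+RTR]; 4 /f/ transparent; 3 /a/ → [+RTR]; 2 /g/ transparent; 1 /g/ transparent; word edge.
Targets with no active source: positions 11 12 13 stay [-emphatic].
[+RTR] positions on the surface: 3 5 8 9 10.

g g a~ f r~ f f e~ a~ ṭ~ i e e s f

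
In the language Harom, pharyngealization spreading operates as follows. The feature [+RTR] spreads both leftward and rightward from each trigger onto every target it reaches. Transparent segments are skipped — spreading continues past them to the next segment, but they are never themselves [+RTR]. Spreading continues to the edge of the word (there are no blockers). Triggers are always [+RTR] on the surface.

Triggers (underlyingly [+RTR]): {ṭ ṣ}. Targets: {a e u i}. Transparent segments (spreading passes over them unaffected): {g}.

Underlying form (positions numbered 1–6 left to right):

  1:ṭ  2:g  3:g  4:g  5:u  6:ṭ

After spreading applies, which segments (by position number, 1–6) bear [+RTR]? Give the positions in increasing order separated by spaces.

From /ṭ/ at 1 rightward: 2 /g/ transparent; 3 /g/ transparent; 4 /g/ transparent; 5 /u/ → [+RTR]; 6 /ṭ/ is itself a trigger — this domain ends here.
From /ṭ/ at 1 leftward: word edge.
From /ṭ/ at 6 rightward: word edge.
From /ṭ/ at 6 leftward: 5 /u/ → [+RTR]; 4 /g/ transparent; 3 /g/ transparent; 2 /g/ transparent; 1 /ṭ/ is itself a trigger — this domain ends here.

1 5 6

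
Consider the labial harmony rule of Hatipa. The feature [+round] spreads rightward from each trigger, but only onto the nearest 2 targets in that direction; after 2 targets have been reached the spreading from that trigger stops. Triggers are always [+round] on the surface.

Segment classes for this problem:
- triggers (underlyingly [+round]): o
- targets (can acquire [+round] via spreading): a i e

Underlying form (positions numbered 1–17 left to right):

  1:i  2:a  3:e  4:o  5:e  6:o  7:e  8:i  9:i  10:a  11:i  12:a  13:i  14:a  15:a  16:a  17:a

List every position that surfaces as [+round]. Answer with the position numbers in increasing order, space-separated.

From /o/ at 4 rightward: 5 /e/ → [+round]; 6 /o/ is itself a trigger — this domain ends here.
From /o/ at 6 rightward: 7 /e/ → [+round]; 8 /i/ → [+round]; bound reached.
Targets with no active source: positions 1 2 3 9 10 11 12 13 14 15 16 17 stay [-round].

4 5 6 7 8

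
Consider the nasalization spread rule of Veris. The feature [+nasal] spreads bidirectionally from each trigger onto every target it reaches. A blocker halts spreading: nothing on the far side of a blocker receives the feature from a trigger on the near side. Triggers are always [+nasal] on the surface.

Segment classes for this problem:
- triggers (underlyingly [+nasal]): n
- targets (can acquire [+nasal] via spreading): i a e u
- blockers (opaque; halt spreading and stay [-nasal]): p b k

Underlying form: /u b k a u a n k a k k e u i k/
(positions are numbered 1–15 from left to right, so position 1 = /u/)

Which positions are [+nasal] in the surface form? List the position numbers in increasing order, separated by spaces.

4 5 6 7

From /n/ at 7 rightward: 8 /k/ blocks.
From /n/ at 7 leftward: 6 /a/ → [+nasal]; 5 /u/ → [+nasal]; 4 /a/ → [+nasal]; 3 /k/ blocks.
Targets with no active source: positions 1 9 12 13 14 stay [-nasal].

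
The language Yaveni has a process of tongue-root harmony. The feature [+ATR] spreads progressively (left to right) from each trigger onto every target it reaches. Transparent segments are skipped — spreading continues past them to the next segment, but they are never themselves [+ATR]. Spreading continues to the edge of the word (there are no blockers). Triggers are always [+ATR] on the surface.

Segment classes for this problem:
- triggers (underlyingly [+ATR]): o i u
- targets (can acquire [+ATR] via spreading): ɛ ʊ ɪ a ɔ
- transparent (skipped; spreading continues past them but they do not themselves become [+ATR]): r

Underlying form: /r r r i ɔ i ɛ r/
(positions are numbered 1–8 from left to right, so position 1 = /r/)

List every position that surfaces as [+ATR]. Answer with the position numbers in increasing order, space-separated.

From /i/ at 4 rightward: 5 /ɔ/ → [+ATR]; 6 /i/ is itself a trigger — this domain ends here.
From /i/ at 6 rightward: 7 /ɛ/ → [+ATR]; 8 /r/ transparent; word edge.

4 5 6 7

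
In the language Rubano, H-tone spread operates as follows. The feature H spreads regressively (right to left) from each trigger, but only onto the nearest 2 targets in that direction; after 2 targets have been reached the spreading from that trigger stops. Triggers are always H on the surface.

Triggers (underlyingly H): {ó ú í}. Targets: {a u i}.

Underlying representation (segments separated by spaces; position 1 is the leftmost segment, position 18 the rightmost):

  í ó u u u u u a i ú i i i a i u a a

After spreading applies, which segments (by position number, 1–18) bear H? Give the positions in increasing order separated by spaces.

1 2 8 9 10

From /í/ at 1 leftward: word edge.
From /ó/ at 2 leftward: 1 /í/ is itself a trigger — this domain ends here.
From /ú/ at 10 leftward: 9 /i/ → H; 8 /a/ → H; bound reached.
Targets with no active source: positions 3 4 5 6 7 11 12 13 14 15 16 17 18 stay [-high tone].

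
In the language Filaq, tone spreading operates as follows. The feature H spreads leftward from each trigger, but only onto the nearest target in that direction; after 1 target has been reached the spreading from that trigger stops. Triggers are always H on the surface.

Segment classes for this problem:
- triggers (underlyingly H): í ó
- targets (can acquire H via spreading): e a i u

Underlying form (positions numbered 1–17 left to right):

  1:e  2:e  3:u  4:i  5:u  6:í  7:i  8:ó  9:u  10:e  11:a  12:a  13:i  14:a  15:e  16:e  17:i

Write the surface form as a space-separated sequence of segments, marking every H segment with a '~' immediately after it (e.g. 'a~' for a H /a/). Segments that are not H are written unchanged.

e e u i u~ í~ i~ ó~ u e a a i a e e i

From /í/ at 6 leftward: 5 /u/ → H; bound reached.
From /ó/ at 8 leftward: 7 /i/ → H; bound reached.
Targets with no active source: positions 1 2 3 4 9 10 11 12 13 14 15 16 17 stay [-high tone].
H positions on the surface: 5 6 7 8.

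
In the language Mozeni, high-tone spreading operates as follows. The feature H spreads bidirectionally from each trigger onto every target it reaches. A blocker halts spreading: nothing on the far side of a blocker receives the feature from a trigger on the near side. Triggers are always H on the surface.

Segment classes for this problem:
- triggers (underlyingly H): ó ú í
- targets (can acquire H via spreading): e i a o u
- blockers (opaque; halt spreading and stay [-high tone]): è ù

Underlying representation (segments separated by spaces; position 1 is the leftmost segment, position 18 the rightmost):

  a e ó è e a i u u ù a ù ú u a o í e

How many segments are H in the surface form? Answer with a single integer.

From /ó/ at 3 rightward: 4 /è/ blocks.
From /ó/ at 3 leftward: 2 /e/ → H; 1 /a/ → H; word edge.
From /ú/ at 13 rightward: 14 /u/ → H; 15 /a/ → H; 16 /o/ → H; 17 /í/ is itself a trigger — this domain ends here.
From /ú/ at 13 leftward: 12 /ù/ blocks.
From /í/ at 17 rightward: 18 /e/ → H; word edge.
From /í/ at 17 leftward: 16 /o/ → H; 15 /a/ → H; 14 /u/ → H; 13 /ú/ is itself a trigger — this domain ends here.
Targets with no active source: positions 5 6 7 8 9 11 stay [-high tone].
H positions on the surface: 1 2 3 13 14 15 16 17 18.

9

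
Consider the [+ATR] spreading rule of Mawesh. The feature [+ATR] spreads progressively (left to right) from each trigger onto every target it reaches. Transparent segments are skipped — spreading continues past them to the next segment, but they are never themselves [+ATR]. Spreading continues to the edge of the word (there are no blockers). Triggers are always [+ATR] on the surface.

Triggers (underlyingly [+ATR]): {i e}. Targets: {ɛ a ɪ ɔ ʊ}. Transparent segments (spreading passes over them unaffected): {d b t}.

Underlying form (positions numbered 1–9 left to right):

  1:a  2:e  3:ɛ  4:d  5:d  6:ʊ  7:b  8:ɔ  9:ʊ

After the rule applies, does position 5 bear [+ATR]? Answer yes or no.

no

From /e/ at 2 rightward: 3 /ɛ/ → [+ATR]; 4 /d/ transparent; 5 /d/ transparent; 6 /ʊ/ → [+ATR]; 7 /b/ transparent; 8 /ɔ/ → [+ATR]; 9 /ʊ/ → [+ATR]; word edge.
Target with no active source: position 1 stays [-ATR].
[+ATR] positions on the surface: 2 3 6 8 9.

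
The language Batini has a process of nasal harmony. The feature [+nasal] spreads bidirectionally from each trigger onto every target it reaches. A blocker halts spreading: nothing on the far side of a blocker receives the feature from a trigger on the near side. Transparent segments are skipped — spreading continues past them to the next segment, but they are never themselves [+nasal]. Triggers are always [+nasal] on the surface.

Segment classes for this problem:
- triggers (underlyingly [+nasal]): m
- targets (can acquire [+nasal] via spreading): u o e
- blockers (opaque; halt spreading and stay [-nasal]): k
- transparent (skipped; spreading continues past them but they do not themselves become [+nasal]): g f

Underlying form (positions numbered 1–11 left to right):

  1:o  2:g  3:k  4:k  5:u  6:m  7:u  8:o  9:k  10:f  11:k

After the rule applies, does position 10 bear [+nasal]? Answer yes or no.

From /m/ at 6 rightward: 7 /u/ → [+nasal]; 8 /o/ → [+nasal]; 9 /k/ blocks.
From /m/ at 6 leftward: 5 /u/ → [+nasal]; 4 /k/ blocks.
Target with no active source: position 1 stays [-nasal].
[+nasal] positions on the surface: 5 6 7 8.

no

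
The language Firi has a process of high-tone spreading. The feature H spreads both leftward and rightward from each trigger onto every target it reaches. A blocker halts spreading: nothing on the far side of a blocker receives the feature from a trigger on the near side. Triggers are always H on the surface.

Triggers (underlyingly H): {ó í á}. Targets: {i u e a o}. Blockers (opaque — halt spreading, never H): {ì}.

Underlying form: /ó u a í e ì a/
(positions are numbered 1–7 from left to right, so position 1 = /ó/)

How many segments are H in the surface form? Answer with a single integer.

From /ó/ at 1 rightward: 2 /u/ → H; 3 /a/ → H; 4 /í/ is itself a trigger — this domain ends here.
From /ó/ at 1 leftward: word edge.
From /í/ at 4 rightward: 5 /e/ → H; 6 /ì/ blocks.
From /í/ at 4 leftward: 3 /a/ → H; 2 /u/ → H; 1 /ó/ is itself a trigger — this domain ends here.
Target with no active source: position 7 stays [-high tone].
H positions on the surface: 1 2 3 4 5.

5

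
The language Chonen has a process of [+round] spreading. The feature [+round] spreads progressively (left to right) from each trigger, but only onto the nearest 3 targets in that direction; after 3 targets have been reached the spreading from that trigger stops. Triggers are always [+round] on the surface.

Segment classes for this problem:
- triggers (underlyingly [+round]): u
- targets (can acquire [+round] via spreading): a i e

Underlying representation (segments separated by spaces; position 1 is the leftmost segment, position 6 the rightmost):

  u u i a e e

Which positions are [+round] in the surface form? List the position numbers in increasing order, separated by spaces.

From /u/ at 1 rightward: 2 /u/ is itself a trigger — this domain ends here.
From /u/ at 2 rightward: 3 /i/ → [+round]; 4 /a/ → [+round]; 5 /e/ → [+round]; bound reached.
Target with no active source: position 6 stays [-round].

1 2 3 4 5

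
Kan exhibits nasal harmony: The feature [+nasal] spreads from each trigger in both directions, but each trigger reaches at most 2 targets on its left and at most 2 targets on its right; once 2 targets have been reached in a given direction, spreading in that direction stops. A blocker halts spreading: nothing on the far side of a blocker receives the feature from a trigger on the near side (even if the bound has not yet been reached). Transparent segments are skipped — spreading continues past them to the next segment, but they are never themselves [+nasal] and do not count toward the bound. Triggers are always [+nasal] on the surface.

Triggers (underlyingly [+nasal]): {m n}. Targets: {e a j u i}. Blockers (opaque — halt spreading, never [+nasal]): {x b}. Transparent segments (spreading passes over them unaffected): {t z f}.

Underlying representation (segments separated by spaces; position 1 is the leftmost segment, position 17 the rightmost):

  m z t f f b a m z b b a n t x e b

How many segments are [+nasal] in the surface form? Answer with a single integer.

From /m/ at 1 rightward: 2 /z/ transparent; 3 /t/ transparent; 4 /f/ transparent; 5 /f/ transparent; 6 /b/ blocks.
From /m/ at 1 leftward: word edge.
From /m/ at 8 rightward: 9 /z/ transparent; 10 /b/ blocks.
From /m/ at 8 leftward: 7 /a/ → [+nasal]; 6 /b/ blocks.
From /n/ at 13 rightward: 14 /t/ transparent; 15 /x/ blocks.
From /n/ at 13 leftward: 12 /a/ → [+nasal]; 11 /b/ blocks.
Target with no active source: position 16 stays [-nasal].
[+nasal] positions on the surface: 1 7 8 12 13.

5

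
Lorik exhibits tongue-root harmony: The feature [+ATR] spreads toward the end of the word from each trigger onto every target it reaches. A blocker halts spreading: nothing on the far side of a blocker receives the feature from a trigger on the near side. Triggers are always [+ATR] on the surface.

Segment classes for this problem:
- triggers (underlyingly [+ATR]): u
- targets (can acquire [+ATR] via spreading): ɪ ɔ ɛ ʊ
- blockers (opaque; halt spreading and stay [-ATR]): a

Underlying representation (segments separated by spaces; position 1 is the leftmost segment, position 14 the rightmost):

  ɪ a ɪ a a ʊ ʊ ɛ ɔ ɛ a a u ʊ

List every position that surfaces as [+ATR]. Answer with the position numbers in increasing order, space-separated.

From /u/ at 13 rightward: 14 /ʊ/ → [+ATR]; word edge.
Targets with no active source: positions 1 3 6 7 8 9 10 stay [-ATR].

13 14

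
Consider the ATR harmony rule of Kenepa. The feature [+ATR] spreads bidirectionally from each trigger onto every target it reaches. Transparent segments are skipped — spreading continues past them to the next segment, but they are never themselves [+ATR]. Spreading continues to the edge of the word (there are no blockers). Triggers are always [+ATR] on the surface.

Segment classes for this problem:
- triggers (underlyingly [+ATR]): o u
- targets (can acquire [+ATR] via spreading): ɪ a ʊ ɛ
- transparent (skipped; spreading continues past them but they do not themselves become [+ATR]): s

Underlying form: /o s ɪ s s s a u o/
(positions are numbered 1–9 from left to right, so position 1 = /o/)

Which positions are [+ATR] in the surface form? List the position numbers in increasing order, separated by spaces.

From /o/ at 1 rightward: 2 /s/ transparent; 3 /ɪ/ → [+ATR]; 4 /s/ transparent; 5 /s/ transparent; 6 /s/ transparent; 7 /a/ → [+ATR]; 8 /u/ is itself a trigger — this domain ends here.
From /o/ at 1 leftward: word edge.
From /u/ at 8 rightward: 9 /o/ is itself a trigger — this domain ends here.
From /u/ at 8 leftward: 7 /a/ → [+ATR]; 6 /s/ transparent; 5 /s/ transparent; 4 /s/ transparent; 3 /ɪ/ → [+ATR]; 2 /s/ transparent; 1 /o/ is itself a trigger — this domain ends here.
From /o/ at 9 rightward: word edge.
From /o/ at 9 leftward: 8 /u/ is itself a trigger — this domain ends here.

1 3 7 8 9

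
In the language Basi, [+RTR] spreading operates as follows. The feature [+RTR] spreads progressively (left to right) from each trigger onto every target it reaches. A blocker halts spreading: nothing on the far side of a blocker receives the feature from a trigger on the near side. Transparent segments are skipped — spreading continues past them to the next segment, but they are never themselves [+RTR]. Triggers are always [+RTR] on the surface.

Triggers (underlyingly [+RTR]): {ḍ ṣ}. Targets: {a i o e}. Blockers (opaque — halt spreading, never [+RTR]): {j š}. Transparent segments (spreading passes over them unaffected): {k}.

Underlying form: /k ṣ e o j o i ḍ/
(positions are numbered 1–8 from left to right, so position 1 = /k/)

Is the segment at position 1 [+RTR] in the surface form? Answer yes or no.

no

From /ṣ/ at 2 rightward: 3 /e/ → [+RTR]; 4 /o/ → [+RTR]; 5 /j/ blocks.
From /ḍ/ at 8 rightward: word edge.
Targets with no active source: positions 6 7 stay [-emphatic].
[+RTR] positions on the surface: 2 3 4 8.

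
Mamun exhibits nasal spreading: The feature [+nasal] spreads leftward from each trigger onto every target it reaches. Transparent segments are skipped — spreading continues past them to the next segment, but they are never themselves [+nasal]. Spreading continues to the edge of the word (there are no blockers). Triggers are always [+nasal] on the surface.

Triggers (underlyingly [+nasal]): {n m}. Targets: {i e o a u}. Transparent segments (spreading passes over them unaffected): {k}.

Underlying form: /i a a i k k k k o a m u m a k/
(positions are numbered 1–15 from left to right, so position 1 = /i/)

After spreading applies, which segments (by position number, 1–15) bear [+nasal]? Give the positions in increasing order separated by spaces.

From /m/ at 11 leftward: 10 /a/ → [+nasal]; 9 /o/ → [+nasal]; 8 /k/ transparent; 7 /k/ transparent; 6 /k/ transparent; 5 /k/ transparent; 4 /i/ → [+nasal]; 3 /a/ → [+nasal]; 2 /a/ → [+nasal]; 1 /i/ → [+nasal]; word edge.
From /m/ at 13 leftward: 12 /u/ → [+nasal]; 11 /m/ is itself a trigger — this domain ends here.
Target with no active source: position 14 stays [-nasal].

1 2 3 4 9 10 11 12 13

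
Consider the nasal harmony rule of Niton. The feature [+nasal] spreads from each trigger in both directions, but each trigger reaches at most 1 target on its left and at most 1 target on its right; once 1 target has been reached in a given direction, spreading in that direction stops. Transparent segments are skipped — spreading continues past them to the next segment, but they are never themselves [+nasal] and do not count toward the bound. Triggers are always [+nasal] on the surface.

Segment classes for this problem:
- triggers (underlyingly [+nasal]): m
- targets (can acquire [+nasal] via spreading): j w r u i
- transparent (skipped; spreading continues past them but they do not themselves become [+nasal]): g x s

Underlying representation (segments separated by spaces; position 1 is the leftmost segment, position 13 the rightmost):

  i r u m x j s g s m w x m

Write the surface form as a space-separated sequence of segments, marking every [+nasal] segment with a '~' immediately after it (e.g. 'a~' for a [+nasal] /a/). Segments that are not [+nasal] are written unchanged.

i r u~ m~ x j~ s g s m~ w~ x m~

From /m/ at 4 rightward: 5 /x/ transparent; 6 /j/ → [+nasal]; bound reached.
From /m/ at 4 leftward: 3 /u/ → [+nasal]; bound reached.
From /m/ at 10 rightward: 11 /w/ → [+nasal]; bound reached.
From /m/ at 10 leftward: 9 /s/ transparent; 8 /g/ transparent; 7 /s/ transparent; 6 /j/ → [+nasal]; bound reached.
From /m/ at 13 rightward: word edge.
From /m/ at 13 leftward: 12 /x/ transparent; 11 /w/ → [+nasal]; bound reached.
Targets with no active source: positions 1 2 stay [-nasal].
[+nasal] positions on the surface: 3 4 6 10 11 13.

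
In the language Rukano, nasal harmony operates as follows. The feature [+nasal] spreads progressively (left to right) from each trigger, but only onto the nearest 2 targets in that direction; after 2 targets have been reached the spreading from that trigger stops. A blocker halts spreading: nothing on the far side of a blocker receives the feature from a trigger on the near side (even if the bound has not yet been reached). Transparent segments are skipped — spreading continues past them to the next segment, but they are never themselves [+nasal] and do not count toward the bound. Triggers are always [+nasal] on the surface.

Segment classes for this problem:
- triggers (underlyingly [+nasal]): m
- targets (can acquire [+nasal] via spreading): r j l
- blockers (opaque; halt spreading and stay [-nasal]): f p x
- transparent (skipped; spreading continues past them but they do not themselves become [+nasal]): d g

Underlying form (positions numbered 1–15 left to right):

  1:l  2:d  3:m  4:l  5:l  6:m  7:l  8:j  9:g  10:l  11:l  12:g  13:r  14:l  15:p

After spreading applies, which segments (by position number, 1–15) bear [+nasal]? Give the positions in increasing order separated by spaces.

From /m/ at 3 rightward: 4 /l/ → [+nasal]; 5 /l/ → [+nasal]; bound reached.
From /m/ at 6 rightward: 7 /l/ → [+nasal]; 8 /j/ → [+nasal]; bound reached.
Targets with no active source: positions 1 10 11 13 14 stay [-nasal].

3 4 5 6 7 8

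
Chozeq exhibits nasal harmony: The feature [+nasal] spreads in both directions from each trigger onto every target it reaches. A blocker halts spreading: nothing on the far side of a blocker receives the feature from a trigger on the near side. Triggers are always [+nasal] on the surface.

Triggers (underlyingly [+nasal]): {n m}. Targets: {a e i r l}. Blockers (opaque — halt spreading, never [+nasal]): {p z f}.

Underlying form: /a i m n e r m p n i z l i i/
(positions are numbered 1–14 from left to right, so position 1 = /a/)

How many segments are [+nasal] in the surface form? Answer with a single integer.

9

From /m/ at 3 rightward: 4 /n/ is itself a trigger — this domain ends here.
From /m/ at 3 leftward: 2 /i/ → [+nasal]; 1 /a/ → [+nasal]; word edge.
From /n/ at 4 rightward: 5 /e/ → [+nasal]; 6 /r/ → [+nasal]; 7 /m/ is itself a trigger — this domain ends here.
From /n/ at 4 leftward: 3 /m/ is itself a trigger — this domain ends here.
From /m/ at 7 rightward: 8 /p/ blocks.
From /m/ at 7 leftward: 6 /r/ → [+nasal]; 5 /e/ → [+nasal]; 4 /n/ is itself a trigger — this domain ends here.
From /n/ at 9 rightward: 10 /i/ → [+nasal]; 11 /z/ blocks.
From /n/ at 9 leftward: 8 /p/ blocks.
Targets with no active source: positions 12 13 14 stay [-nasal].
[+nasal] positions on the surface: 1 2 3 4 5 6 7 9 10.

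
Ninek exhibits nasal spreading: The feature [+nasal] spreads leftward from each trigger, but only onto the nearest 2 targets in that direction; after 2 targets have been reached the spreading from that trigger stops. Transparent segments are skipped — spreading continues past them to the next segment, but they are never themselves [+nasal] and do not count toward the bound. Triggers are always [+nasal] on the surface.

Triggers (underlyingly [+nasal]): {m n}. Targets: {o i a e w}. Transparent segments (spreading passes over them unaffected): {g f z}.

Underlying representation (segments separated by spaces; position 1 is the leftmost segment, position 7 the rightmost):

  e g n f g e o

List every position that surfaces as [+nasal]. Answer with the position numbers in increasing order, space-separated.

From /n/ at 3 leftward: 2 /g/ transparent; 1 /e/ → [+nasal]; word edge.
Targets with no active source: positions 6 7 stay [-nasal].

1 3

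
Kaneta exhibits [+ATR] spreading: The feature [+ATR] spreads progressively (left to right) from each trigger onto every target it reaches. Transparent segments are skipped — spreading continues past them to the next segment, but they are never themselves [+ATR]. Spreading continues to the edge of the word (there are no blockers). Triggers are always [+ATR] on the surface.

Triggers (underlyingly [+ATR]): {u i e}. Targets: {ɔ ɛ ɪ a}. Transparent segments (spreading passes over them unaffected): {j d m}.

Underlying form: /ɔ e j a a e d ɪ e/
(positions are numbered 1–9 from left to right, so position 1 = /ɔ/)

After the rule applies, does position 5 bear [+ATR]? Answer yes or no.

yes

From /e/ at 2 rightward: 3 /j/ transparent; 4 /a/ → [+ATR]; 5 /a/ → [+ATR]; 6 /e/ is itself a trigger — this domain ends here.
From /e/ at 6 rightward: 7 /d/ transparent; 8 /ɪ/ → [+ATR]; 9 /e/ is itself a trigger — this domain ends here.
From /e/ at 9 rightward: word edge.
Target with no active source: position 1 stays [-ATR].
[+ATR] positions on the surface: 2 4 5 6 8 9.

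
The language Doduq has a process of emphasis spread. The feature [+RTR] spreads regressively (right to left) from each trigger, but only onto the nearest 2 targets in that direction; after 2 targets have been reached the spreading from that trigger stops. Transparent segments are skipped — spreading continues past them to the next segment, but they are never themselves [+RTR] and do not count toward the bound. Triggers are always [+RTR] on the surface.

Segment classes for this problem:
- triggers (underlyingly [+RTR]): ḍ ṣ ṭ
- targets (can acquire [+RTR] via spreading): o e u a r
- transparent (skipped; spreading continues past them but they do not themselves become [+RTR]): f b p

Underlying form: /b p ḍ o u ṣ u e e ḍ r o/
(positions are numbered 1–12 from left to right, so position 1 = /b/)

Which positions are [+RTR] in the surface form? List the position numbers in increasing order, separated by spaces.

3 4 5 6 8 9 10

From /ḍ/ at 3 leftward: 2 /p/ transparent; 1 /b/ transparent; word edge.
From /ṣ/ at 6 leftward: 5 /u/ → [+RTR]; 4 /o/ → [+RTR]; bound reached.
From /ḍ/ at 10 leftward: 9 /e/ → [+RTR]; 8 /e/ → [+RTR]; bound reached.
Targets with no active source: positions 7 11 12 stay [-emphatic].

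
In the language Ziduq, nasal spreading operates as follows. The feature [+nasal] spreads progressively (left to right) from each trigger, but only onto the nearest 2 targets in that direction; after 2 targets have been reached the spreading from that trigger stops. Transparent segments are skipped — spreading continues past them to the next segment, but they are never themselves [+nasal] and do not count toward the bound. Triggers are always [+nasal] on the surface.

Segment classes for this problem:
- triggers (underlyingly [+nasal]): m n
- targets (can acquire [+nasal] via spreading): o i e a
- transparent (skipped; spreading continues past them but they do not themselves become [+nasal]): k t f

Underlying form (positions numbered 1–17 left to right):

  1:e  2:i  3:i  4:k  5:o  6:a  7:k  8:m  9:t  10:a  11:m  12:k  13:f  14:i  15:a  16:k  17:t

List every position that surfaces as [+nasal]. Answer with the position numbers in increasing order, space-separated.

From /m/ at 8 rightward: 9 /t/ transparent; 10 /a/ → [+nasal]; 11 /m/ is itself a trigger — this domain ends here.
From /m/ at 11 rightward: 12 /k/ transparent; 13 /f/ transparent; 14 /i/ → [+nasal]; 15 /a/ → [+nasal]; bound reached.
Targets with no active source: positions 1 2 3 5 6 stay [-nasal].

8 10 11 14 15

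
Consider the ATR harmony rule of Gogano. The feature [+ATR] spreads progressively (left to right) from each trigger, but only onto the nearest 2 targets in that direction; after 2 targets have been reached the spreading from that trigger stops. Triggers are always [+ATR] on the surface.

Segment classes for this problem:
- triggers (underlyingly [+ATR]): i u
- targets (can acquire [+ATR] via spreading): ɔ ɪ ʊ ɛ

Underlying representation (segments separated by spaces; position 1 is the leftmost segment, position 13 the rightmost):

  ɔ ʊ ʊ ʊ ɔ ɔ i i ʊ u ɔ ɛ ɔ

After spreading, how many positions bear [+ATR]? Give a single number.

6

From /i/ at 7 rightward: 8 /i/ is itself a trigger — this domain ends here.
From /i/ at 8 rightward: 9 /ʊ/ → [+ATR]; 10 /u/ is itself a trigger — this domain ends here.
From /u/ at 10 rightward: 11 /ɔ/ → [+ATR]; 12 /ɛ/ → [+ATR]; bound reached.
Targets with no active source: positions 1 2 3 4 5 6 13 stay [-ATR].
[+ATR] positions on the surface: 7 8 9 10 11 12.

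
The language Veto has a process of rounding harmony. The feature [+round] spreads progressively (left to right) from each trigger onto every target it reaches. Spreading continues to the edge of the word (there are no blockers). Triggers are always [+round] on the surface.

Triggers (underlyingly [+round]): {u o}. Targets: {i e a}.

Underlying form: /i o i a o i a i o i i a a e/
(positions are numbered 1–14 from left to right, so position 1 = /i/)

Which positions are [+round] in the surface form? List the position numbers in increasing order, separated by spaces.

2 3 4 5 6 7 8 9 10 11 12 13 14

From /o/ at 2 rightward: 3 /i/ → [+round]; 4 /a/ → [+round]; 5 /o/ is itself a trigger — this domain ends here.
From /o/ at 5 rightward: 6 /i/ → [+round]; 7 /a/ → [+round]; 8 /i/ → [+round]; 9 /o/ is itself a trigger — this domain ends here.
From /o/ at 9 rightward: 10 /i/ → [+round]; 11 /i/ → [+round]; 12 /a/ → [+round]; 13 /a/ → [+round]; 14 /e/ → [+round]; word edge.
Target with no active source: position 1 stays [-round].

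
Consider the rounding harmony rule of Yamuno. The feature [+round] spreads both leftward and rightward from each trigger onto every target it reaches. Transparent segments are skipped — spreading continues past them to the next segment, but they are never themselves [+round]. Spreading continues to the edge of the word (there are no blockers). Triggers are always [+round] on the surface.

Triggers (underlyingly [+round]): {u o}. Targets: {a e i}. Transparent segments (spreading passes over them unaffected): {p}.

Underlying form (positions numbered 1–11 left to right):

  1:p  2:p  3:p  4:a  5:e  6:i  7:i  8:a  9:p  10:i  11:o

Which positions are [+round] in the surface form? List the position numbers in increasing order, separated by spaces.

4 5 6 7 8 10 11

From /o/ at 11 rightward: word edge.
From /o/ at 11 leftward: 10 /i/ → [+round]; 9 /p/ transparent; 8 /a/ → [+round]; 7 /i/ → [+round]; 6 /i/ → [+round]; 5 /e/ → [+round]; 4 /a/ → [+round]; 3 /p/ transparent; 2 /p/ transparent; 1 /p/ transparent; word edge.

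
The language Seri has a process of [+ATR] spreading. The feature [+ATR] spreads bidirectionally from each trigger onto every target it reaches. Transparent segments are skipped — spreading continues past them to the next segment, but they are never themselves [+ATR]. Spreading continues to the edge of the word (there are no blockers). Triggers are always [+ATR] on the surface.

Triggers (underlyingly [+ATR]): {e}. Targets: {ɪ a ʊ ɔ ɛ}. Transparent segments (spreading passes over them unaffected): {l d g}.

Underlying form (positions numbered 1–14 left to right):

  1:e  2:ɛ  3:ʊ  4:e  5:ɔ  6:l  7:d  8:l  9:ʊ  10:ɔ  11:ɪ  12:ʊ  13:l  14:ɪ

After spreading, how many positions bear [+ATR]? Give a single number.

From /e/ at 1 rightward: 2 /ɛ/ → [+ATR]; 3 /ʊ/ → [+ATR]; 4 /e/ is itself a trigger — this domain ends here.
From /e/ at 1 leftward: word edge.
From /e/ at 4 rightward: 5 /ɔ/ → [+ATR]; 6 /l/ transparent; 7 /d/ transparent; 8 /l/ transparent; 9 /ʊ/ → [+ATR]; 10 /ɔ/ → [+ATR]; 11 /ɪ/ → [+ATR]; 12 /ʊ/ → [+ATR]; 13 /l/ transparent; 14 /ɪ/ → [+ATR]; word edge.
From /e/ at 4 leftward: 3 /ʊ/ → [+ATR]; 2 /ɛ/ → [+ATR]; 1 /e/ is itself a trigger — this domain ends here.
[+ATR] positions on the surface: 1 2 3 4 5 9 10 11 12 14.

10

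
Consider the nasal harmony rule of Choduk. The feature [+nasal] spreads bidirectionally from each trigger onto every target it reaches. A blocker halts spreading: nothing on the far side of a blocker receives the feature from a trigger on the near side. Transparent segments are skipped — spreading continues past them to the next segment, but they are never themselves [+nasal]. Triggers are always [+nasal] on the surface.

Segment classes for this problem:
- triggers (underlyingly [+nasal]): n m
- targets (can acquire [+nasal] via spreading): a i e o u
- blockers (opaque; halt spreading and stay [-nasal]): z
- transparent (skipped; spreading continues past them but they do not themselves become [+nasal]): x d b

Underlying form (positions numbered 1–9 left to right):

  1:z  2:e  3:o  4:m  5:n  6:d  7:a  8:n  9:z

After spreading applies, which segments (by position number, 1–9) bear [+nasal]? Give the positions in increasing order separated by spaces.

From /m/ at 4 rightward: 5 /n/ is itself a trigger — this domain ends here.
From /m/ at 4 leftward: 3 /o/ → [+nasal]; 2 /e/ → [+nasal]; 1 /z/ blocks.
From /n/ at 5 rightward: 6 /d/ transparent; 7 /a/ → [+nasal]; 8 /n/ is itself a trigger — this domain ends here.
From /n/ at 5 leftward: 4 /m/ is itself a trigger — this domain ends here.
From /n/ at 8 rightward: 9 /z/ blocks.
From /n/ at 8 leftward: 7 /a/ → [+nasal]; 6 /d/ transparent; 5 /n/ is itself a trigger — this domain ends here.

2 3 4 5 7 8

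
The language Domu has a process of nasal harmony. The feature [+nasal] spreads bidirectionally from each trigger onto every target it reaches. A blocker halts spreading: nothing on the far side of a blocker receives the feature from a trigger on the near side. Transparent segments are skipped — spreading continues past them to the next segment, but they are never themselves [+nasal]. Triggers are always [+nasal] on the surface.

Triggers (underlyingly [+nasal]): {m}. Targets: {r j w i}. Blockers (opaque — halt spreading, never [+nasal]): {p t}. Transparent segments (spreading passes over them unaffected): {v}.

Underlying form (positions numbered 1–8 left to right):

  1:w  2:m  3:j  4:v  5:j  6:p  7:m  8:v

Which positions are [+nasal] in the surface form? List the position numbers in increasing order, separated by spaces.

1 2 3 5 7

From /m/ at 2 rightward: 3 /j/ → [+nasal]; 4 /v/ transparent; 5 /j/ → [+nasal]; 6 /p/ blocks.
From /m/ at 2 leftward: 1 /w/ → [+nasal]; word edge.
From /m/ at 7 rightward: 8 /v/ transparent; word edge.
From /m/ at 7 leftward: 6 /p/ blocks.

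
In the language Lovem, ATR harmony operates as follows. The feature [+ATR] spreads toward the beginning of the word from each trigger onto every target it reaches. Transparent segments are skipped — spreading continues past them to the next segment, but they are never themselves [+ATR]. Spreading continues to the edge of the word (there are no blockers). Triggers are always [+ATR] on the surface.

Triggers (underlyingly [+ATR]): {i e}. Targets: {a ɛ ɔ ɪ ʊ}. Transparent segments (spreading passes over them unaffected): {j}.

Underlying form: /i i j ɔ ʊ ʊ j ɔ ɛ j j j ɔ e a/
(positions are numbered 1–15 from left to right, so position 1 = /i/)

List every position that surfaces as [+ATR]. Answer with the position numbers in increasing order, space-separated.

1 2 4 5 6 8 9 13 14

From /i/ at 1 leftward: word edge.
From /i/ at 2 leftward: 1 /i/ is itself a trigger — this domain ends here.
From /e/ at 14 leftward: 13 /ɔ/ → [+ATR]; 12 /j/ transparent; 11 /j/ transparent; 10 /j/ transparent; 9 /ɛ/ → [+ATR]; 8 /ɔ/ → [+ATR]; 7 /j/ transparent; 6 /ʊ/ → [+ATR]; 5 /ʊ/ → [+ATR]; 4 /ɔ/ → [+ATR]; 3 /j/ transparent; 2 /i/ is itself a trigger — this domain ends here.
Target with no active source: position 15 stays [-ATR].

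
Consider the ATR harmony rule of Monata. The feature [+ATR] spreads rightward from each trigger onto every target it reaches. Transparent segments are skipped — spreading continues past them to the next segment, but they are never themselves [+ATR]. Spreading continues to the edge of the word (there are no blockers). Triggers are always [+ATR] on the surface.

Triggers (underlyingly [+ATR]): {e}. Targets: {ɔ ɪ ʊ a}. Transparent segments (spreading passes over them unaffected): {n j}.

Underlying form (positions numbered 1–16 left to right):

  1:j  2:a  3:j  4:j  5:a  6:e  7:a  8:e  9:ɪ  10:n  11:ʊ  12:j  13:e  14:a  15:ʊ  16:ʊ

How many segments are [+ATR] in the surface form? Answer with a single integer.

9

From /e/ at 6 rightward: 7 /a/ → [+ATR]; 8 /e/ is itself a trigger — this domain ends here.
From /e/ at 8 rightward: 9 /ɪ/ → [+ATR]; 10 /n/ transparent; 11 /ʊ/ → [+ATR]; 12 /j/ transparent; 13 /e/ is itself a trigger — this domain ends here.
From /e/ at 13 rightward: 14 /a/ → [+ATR]; 15 /ʊ/ → [+ATR]; 16 /ʊ/ → [+ATR]; word edge.
Targets with no active source: positions 2 5 stay [-ATR].
[+ATR] positions on the surface: 6 7 8 9 11 13 14 15 16.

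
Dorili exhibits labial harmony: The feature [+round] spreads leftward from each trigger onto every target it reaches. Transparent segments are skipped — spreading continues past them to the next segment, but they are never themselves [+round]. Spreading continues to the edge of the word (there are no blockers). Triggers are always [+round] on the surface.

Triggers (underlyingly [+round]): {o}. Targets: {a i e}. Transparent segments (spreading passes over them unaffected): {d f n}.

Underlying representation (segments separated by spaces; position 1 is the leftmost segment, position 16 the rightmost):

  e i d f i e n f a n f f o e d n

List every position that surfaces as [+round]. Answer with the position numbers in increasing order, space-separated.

From /o/ at 13 leftward: 12 /f/ transparent; 11 /f/ transparent; 10 /n/ transparent; 9 /a/ → [+round]; 8 /f/ transparent; 7 /n/ transparent; 6 /e/ → [+round]; 5 /i/ → [+round]; 4 /f/ transparent; 3 /d/ transparent; 2 /i/ → [+round]; 1 /e/ → [+round]; word edge.
Target with no active source: position 14 stays [-round].

1 2 5 6 9 13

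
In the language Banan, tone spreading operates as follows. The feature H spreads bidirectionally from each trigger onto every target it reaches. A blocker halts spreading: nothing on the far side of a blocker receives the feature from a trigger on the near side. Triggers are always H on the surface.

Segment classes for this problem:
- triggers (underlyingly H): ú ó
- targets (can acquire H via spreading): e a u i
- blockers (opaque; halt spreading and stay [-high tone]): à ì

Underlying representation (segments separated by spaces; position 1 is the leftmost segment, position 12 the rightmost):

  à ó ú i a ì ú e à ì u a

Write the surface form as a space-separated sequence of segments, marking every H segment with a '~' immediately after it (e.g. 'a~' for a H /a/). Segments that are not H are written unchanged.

From /ó/ at 2 rightward: 3 /ú/ is itself a trigger — this domain ends here.
From /ó/ at 2 leftward: 1 /à/ blocks.
From /ú/ at 3 rightward: 4 /i/ → H; 5 /a/ → H; 6 /ì/ blocks.
From /ú/ at 3 leftward: 2 /ó/ is itself a trigger — this domain ends here.
From /ú/ at 7 rightward: 8 /e/ → H; 9 /à/ blocks.
From /ú/ at 7 leftward: 6 /ì/ blocks.
Targets with no active source: positions 11 12 stay [-high tone].
H positions on the surface: 2 3 4 5 7 8.

à ó~ ú~ i~ a~ ì ú~ e~ à ì u a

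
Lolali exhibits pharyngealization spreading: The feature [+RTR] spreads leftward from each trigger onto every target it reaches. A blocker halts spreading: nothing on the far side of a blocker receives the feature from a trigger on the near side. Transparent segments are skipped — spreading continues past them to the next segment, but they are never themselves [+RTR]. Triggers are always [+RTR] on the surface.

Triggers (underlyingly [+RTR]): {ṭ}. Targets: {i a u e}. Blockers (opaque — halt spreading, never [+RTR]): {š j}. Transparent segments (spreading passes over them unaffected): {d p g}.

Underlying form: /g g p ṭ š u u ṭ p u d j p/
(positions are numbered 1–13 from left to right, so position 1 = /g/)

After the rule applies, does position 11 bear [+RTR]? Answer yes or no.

no

From /ṭ/ at 4 leftward: 3 /p/ transparent; 2 /g/ transparent; 1 /g/ transparent; word edge.
From /ṭ/ at 8 leftward: 7 /u/ → [+RTR]; 6 /u/ → [+RTR]; 5 /š/ blocks.
Target with no active source: position 10 stays [-emphatic].
[+RTR] positions on the surface: 4 6 7 8.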